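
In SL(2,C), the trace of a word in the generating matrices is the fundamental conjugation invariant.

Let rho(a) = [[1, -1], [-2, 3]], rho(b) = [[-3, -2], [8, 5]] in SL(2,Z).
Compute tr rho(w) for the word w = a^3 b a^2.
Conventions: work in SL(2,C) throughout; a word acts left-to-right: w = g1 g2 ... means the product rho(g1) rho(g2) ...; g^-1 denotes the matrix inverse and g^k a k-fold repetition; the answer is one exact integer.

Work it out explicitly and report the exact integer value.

1560

rho(a) = [[1, -1], [-2, 3]]
... * rho(a) = [[1, -1], [-2, 3]]  ->  [[3, -4], [-8, 11]]
... * rho(a) = [[1, -1], [-2, 3]]  ->  [[11, -15], [-30, 41]]
... * rho(b) = [[-3, -2], [8, 5]]  ->  [[-153, -97], [418, 265]]
... * rho(a) = [[1, -1], [-2, 3]]  ->  [[41, -138], [-112, 377]]
... * rho(a) = [[1, -1], [-2, 3]]  ->  [[317, -455], [-866, 1243]]
tr = 317 + 1243 = 1560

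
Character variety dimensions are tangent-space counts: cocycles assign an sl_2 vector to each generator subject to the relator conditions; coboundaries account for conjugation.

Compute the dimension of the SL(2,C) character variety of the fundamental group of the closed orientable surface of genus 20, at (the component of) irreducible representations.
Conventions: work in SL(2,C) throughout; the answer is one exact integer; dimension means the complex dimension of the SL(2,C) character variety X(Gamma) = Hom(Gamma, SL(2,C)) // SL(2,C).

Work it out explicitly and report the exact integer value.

The genus-20 surface group: 2g = 40 generators, one relator prod [a_i, b_i].
A cocycle assigns one sl_2 vector per generator subject to the relator condition d_2(z) = 0: dim of the unconstrained space is 3*2g = 120.
At an irreducible rho, H^2 = coker(d_2) vanishes (Poincare duality: H^2 is dual to H^0 = invariants = 0), so d_2 is surjective onto sl_2 and dim Z^1 = 120 - 3 = 117.
Coboundaries contribute dim B^1 = 3 (injective at irreducible rho).
Hence dim X = 117 - 3 = 114.

114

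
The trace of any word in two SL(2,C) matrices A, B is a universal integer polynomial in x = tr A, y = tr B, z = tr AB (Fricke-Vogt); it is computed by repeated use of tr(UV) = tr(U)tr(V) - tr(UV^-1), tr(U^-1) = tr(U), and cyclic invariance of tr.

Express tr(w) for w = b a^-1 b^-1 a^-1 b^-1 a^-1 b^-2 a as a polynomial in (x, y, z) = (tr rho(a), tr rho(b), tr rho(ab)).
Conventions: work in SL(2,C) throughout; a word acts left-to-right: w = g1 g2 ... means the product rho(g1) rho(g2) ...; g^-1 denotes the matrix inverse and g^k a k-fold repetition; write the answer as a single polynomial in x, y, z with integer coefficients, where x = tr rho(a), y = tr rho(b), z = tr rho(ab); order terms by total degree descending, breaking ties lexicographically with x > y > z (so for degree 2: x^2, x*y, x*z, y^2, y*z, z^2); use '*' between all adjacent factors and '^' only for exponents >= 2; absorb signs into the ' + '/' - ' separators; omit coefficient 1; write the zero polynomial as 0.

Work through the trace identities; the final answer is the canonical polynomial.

-x*y^2*z^3 + x^2*y*z^2 + y^3*z^2 + y*z^4 + x*y^2*z - x^2*y - y^3 - 4*y*z^2 - x*z + 3*y

tr(b^-1) = tr(b) = y
tr(b^-2) = tr(b^-1)*tr(b) - tr(1) = y^2 - 2
use: tr(a b^-1) = tr(a)*tr(b) - tr(a b) = x*y - z
tr(b^-2 a) = tr(a b^-1)*tr(b) - tr(a) = x*y^2 - y*z - x
use: tr(b^-2 a^-1) = tr(b^-2)*tr(a) - tr(b^-2 a) = y*z - x
tr(b^-1 a^-1 b^-2) = tr(b^-2 a^-1)*tr(b) - tr(b^-2 a^-1 b) = y^2*z - x*y - z
apply: tr(a b a) = tr(a)*tr(b a) - tr(b) = x*z - y
use: tr(b a b a) = tr(a b)*tr(a b) - tr(1) = z^2 - 2
apply: tr(a b a b a) = tr(a)*tr(b a b a) - tr(b a b) = x*z^2 - y*z - x
use: tr(a b a b a b) = tr(b a b a)*tr(b a) - tr(a b) = z^3 - 3*z
use: tr(b^-1 a b a b a) = tr(a b a b a)*tr(b) - tr(a b a b a b) = x*y*z^2 - y^2*z - z^3 - x*y + 3*z
use: tr(a b a b a^-1 b^-1) = tr(b^-1 a b a b)*tr(a) - tr(b^-1 a b a b a) = -x*y*z^2 + x^2*z + y^2*z + z^3 - 3*z
apply: tr(b^-1 a b a b a^-1 b^-1) = tr(a b a b a^-1 b^-1)*tr(b) - tr(a b a b a^-1) = -x*y^2*z^2 + x^2*y*z + y^3*z + y*z^3 - 4*y*z + x
tr(b^-2 a b a b a^-1 b^-1) = tr(b^-1 a b a b a^-1 b^-1)*tr(b) - tr(b^-1 a b a b a^-1) = -x*y^3*z^2 + x^2*y^2*z + y^4*z + y^2*z^3 + x*y*z^2 - x^2*z - 5*y^2*z - z^3 + x*y + 3*z
tr(a b a^2) = tr(a)*tr(a b a) - tr(a b) = x^2*z - x*y - z
apply: tr(a b^-1 a b a) = tr(a b a^2)*tr(b) - tr(a b a^2 b) = x^2*y*z - x*y^2 - x*z^2 + x
tr(a^2 b a b a) = tr(a)*tr(a b a b a) - tr(a b a b) = x^2*z^2 - x*y*z - x^2 - z^2 + 2
tr(b a b a b) = tr(b)*tr(a b a b) - tr(a b a) = y*z^2 - x*z - y
tr(a^2 b a b a b) = tr(a)*tr(b a b a b a) - tr(b a b a b) = x*z^3 - y*z^2 - 2*x*z + y
tr(a b a b a b^-1 a) = tr(a^2 b a b a)*tr(b) - tr(a^2 b a b a b) = x^2*y*z^2 - x*y^2*z - x*z^3 - x^2*y + 2*x*z + y
apply: tr(a b a b a b a b) = tr(b a b a)*tr(b a b a) - tr(1) = z^4 - 4*z^2 + 2
apply: tr(a b a b a b^-1 a b) = tr(a b a b a b a)*tr(b) - tr(a b a b a b a b) = x*y*z^3 - y^2*z^2 - z^4 - 2*x*y*z + y^2 + 4*z^2 - 2
tr(b^-1 a b^-1 a b a b a) = tr(a b a b a b^-1 a)*tr(b) - tr(a b a b a b^-1 a b) = x^2*y^2*z^2 - x*y^3*z - 2*x*y*z^3 - x^2*y^2 + y^2*z^2 + z^4 + 4*x*y*z - 4*z^2 + 2
use: tr(a b a b a^-1 b^-1 a b^-1) = tr(b^-1 a b^-1 a b a b)*tr(a) - tr(b^-1 a b^-1 a b a b a) = -x^2*y^2*z^2 + x^3*y*z + x*y^3*z + 2*x*y*z^3 - x^2*z^2 - y^2*z^2 - z^4 - 4*x*y*z + x^2 + 4*z^2 - 2
use: tr(b a^2 b a b) = tr(a)*tr(b a b^2 a) - tr(b a b^2) = x*y*z^2 - x^2*z - y^2*z + z
tr(a^2 b a b a^-1 b) = tr(b a^2 b a b)*tr(a) - tr(b a^2 b a b a) = x^2*y*z^2 - x^3*z - x*y^2*z - x*z^3 + y*z^2 + 3*x*z - y
tr(a b a b a^-1 b^-1 a) = tr(a^2 b a b a^-1)*tr(b) - tr(a^2 b a b a^-1 b) = -x^2*y*z^2 + x^3*z + x*y^2*z + x*z^3 - 3*x*z - y
apply: tr(b^-2 a b a b a^-1 b^-1 a) = tr(a b a b a^-1 b^-1 a b^-1)*tr(b) - tr(a b a b a^-1 b^-1 a) = -x^2*y^3*z^2 + x^3*y^2*z + x*y^4*z + 2*x*y^2*z^3 - y^3*z^2 - y*z^4 - x^3*z - 5*x*y^2*z - x*z^3 + x^2*y + 4*y*z^2 + 3*x*z - y
tr(a^-1 b^-1 a^-1 b^-2 a b a b) = tr(b^-2 a b a b a^-1 b^-1)*tr(a) - tr(b^-2 a b a b a^-1 b^-1 a) = -x*y^2*z^3 + x^2*y*z^2 + y^3*z^2 + y*z^4 - 4*y*z^2 + y
tr(b^-1 a^-1 b^-1 a^-1 b^-2 a b a) = tr(a^-1 b^-1 a^-1 b^-2 a b a)*tr(b) - tr(a^-1 b^-1 a^-1 b^-2 a b a b) = x*y^2*z^3 - x^2*y*z^2 - y^3*z^2 - y*z^4 + y^3 + 4*y*z^2 - 3*y
use: tr(b a^-1 b^-1 a^-1 b^-1 a^-1 b^-2 a) = tr(b^-1 a^-1 b^-1 a^-1 b^-2 a b)*tr(a) - tr(b^-1 a^-1 b^-1 a^-1 b^-2 a b a) = -x*y^2*z^3 + x^2*y*z^2 + y^3*z^2 + y*z^4 + x*y^2*z - x^2*y - y^3 - 4*y*z^2 - x*z + 3*y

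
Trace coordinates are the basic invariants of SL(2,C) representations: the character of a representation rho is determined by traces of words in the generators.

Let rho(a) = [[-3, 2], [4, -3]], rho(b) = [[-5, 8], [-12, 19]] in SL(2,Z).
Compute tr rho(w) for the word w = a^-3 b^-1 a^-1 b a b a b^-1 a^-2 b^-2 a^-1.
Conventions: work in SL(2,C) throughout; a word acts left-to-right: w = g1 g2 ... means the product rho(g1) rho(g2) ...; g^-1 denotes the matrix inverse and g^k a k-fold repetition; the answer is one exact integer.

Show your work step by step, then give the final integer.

rho(a^-1) = [[-3, -2], [-4, -3]]
... * rho(a^-1) = [[-3, -2], [-4, -3]]  ->  [[17, 12], [24, 17]]
... * rho(a^-1) = [[-3, -2], [-4, -3]]  ->  [[-99, -70], [-140, -99]]
... * rho(b^-1) = [[19, -8], [12, -5]]  ->  [[-2721, 1142], [-3848, 1615]]
... * rho(a^-1) = [[-3, -2], [-4, -3]]  ->  [[3595, 2016], [5084, 2851]]
... * rho(b) = [[-5, 8], [-12, 19]]  ->  [[-42167, 67064], [-59632, 94841]]
... * rho(a) = [[-3, 2], [4, -3]]  ->  [[394757, -285526], [558260, -403787]]
... * rho(b) = [[-5, 8], [-12, 19]]  ->  [[1452527, -2266938], [2054144, -3205873]]
... * rho(a) = [[-3, 2], [4, -3]]  ->  [[-13425333, 9705868], [-18985924, 13725907]]
... * rho(b^-1) = [[19, -8], [12, -5]]  ->  [[-138610911, 58873324], [-196021672, 83257857]]
... * rho(a^-1) = [[-3, -2], [-4, -3]]  ->  [[180339437, 100601850], [255033588, 142269773]]
... * rho(a^-1) = [[-3, -2], [-4, -3]]  ->  [[-943425711, -662484424], [-1334179856, -936876495]]
... * rho(b^-1) = [[19, -8], [12, -5]]  ->  [[-25874901597, 10859827808], [-36591935204, 15357821323]]
... * rho(b^-1) = [[19, -8], [12, -5]]  ->  [[-361305196647, 152700073736], [-510952913000, 215946375017]]
... * rho(a^-1) = [[-3, -2], [-4, -3]]  ->  [[473115294997, 264510172086], [669073238932, 374066700949]]
tr = 473115294997 + 374066700949 = 847181995946

847181995946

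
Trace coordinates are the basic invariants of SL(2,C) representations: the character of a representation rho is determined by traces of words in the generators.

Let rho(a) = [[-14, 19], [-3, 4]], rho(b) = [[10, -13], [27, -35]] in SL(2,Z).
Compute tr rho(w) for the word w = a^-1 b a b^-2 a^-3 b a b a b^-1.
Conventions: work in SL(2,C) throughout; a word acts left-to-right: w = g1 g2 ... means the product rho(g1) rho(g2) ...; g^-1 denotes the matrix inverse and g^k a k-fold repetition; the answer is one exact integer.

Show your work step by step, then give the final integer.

-30274539975460

rho(a^-1) = [[4, -19], [3, -14]]
... * rho(b) = [[10, -13], [27, -35]]  ->  [[-473, 613], [-348, 451]]
... * rho(a) = [[-14, 19], [-3, 4]]  ->  [[4783, -6535], [3519, -4808]]
... * rho(b^-1) = [[-35, 13], [-27, 10]]  ->  [[9040, -3171], [6651, -2333]]
... * rho(b^-1) = [[-35, 13], [-27, 10]]  ->  [[-230783, 85810], [-169794, 63133]]
... * rho(a^-1) = [[4, -19], [3, -14]]  ->  [[-665702, 3183537], [-489777, 2342224]]
... * rho(a^-1) = [[4, -19], [3, -14]]  ->  [[6887803, -31921180], [5067564, -23485373]]
... * rho(a^-1) = [[4, -19], [3, -14]]  ->  [[-68212328, 316028263], [-50185863, 232511506]]
... * rho(b) = [[10, -13], [27, -35]]  ->  [[7850639821, -10174228941], [5775952032, -7485486491]]
... * rho(a) = [[-14, 19], [-3, 4]]  ->  [[-79386270671, 108465240835], [-58406868975, 79801142644]]
... * rho(b) = [[10, -13], [27, -35]]  ->  [[2134698795835, -2764261910502], [1570562161638, -2033750695865]]
... * rho(a) = [[-14, 19], [-3, 4]]  ->  [[-21592997410184, 29502229478857], [-15886618175337, 21705678287662]]
... * rho(b^-1) = [[-35, 13], [-27, 10]]  ->  [[-40805286572699, 14313328456178], [-30021677630079, 10530746597239]]
tr = -40805286572699 + 10530746597239 = -30274539975460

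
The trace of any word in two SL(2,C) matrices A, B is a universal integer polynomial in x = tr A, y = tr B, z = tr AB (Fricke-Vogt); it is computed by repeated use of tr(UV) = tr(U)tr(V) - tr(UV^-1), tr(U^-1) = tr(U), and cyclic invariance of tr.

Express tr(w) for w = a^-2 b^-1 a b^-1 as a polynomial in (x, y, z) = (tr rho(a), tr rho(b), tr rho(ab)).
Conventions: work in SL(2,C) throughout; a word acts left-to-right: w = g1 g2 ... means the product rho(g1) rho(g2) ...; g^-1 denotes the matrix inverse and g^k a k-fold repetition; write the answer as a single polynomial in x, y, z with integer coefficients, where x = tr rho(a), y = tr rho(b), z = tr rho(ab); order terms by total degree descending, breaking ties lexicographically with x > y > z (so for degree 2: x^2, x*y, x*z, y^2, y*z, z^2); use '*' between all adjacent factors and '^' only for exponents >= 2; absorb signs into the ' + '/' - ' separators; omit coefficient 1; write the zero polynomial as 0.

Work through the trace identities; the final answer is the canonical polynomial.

so trace(b^-1) = trace(b) = y
so trace(a b a) = trace(a) trace(b a) - trace(b) = x*z - y
trace(a b a b) = trace(a b) trace(a b) - trace(1)   [split at repeated a] = z^2 - 2
trace(b^-1 a b a) = trace(a b a) trace(b) - trace(a b a b) = x*y*z - y^2 - z^2 + 2
trace(a^-1 b^-1 a b) = trace(b^-1 a b) trace(a) - trace(b^-1 a b a) = -x*y*z + x^2 + y^2 + z^2 - 2
reduce: trace(b^-1 a b^-1 a^-1) = trace(a^-1 b^-1 a) trace(b) - trace(a^-1 b^-1 a b) = x*y*z - x^2 - z^2 + 2
trace(a b^-1) = trace(a) trace(b) - trace(a b) = x*y - z
trace(b^-1 a b^-1) = trace(a b^-1) trace(b) - trace(a) = x*y^2 - y*z - x
so trace(a^-2 b^-1 a b^-1) = trace(b^-1 a b^-1 a^-1) trace(a) - trace(b^-1 a b^-1) = x^2*y*z - x^3 - x*y^2 - x*z^2 + y*z + 3*x

x^2*y*z - x^3 - x*y^2 - x*z^2 + y*z + 3*x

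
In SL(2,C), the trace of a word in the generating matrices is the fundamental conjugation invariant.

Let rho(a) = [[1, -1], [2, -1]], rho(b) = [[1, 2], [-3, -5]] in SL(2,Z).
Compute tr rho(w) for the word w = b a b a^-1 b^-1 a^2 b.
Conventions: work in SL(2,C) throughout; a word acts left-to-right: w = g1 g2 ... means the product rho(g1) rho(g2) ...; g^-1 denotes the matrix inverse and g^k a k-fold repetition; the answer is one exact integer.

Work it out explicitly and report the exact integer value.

rho(b) = [[1, 2], [-3, -5]]
... * rho(a) = [[1, -1], [2, -1]]  ->  [[5, -3], [-13, 8]]
... * rho(b) = [[1, 2], [-3, -5]]  ->  [[14, 25], [-37, -66]]
... * rho(a^-1) = [[-1, 1], [-2, 1]]  ->  [[-64, 39], [169, -103]]
... * rho(b^-1) = [[-5, -2], [3, 1]]  ->  [[437, 167], [-1154, -441]]
... * rho(a) = [[1, -1], [2, -1]]  ->  [[771, -604], [-2036, 1595]]
... * rho(a) = [[1, -1], [2, -1]]  ->  [[-437, -167], [1154, 441]]
... * rho(b) = [[1, 2], [-3, -5]]  ->  [[64, -39], [-169, 103]]
tr = 64 + 103 = 167

167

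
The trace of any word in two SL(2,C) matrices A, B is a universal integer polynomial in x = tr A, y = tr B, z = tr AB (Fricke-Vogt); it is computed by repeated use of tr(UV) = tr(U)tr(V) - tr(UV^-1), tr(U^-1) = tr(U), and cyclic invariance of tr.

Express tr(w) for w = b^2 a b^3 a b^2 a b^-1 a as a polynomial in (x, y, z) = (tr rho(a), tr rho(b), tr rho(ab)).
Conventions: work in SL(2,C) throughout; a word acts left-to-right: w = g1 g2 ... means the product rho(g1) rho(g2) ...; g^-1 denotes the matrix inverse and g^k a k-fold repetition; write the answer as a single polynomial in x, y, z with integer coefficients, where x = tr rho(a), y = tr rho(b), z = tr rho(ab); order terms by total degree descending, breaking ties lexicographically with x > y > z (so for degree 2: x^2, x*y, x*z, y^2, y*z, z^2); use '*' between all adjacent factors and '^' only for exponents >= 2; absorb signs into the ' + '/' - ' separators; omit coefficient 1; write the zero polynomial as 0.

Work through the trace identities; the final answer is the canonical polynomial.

reduce: trace(a b a b) = trace(a b)*trace(a b) - trace(1)   [split at a repeated a] = z^2 - 2
trace(a b a b a b) = trace(a b a b)*trace(a b) - trace(b a)   [split at a repeated a] = z^3 - 3*z
reduce: trace(b a b) = trace(b)*trace(a b) - trace(a)   [square of b] = y*z - x
so trace(a b a b a) = trace(a)*trace(b a b a) - trace(b a b)   [square of a] = x*z^2 - y*z - x
so trace(b a b a b^2 a) = trace(b)*trace(a b a b a b) - trace(a b a b a)   [square of b] = y*z^3 - x*z^2 - 2*y*z + x
reduce: trace(a b a) = trace(a)*trace(b a) - trace(b)   [square of a] = x*z - y
trace(a b a b^2) = trace(b)*trace(a b a b) - trace(a b a)   [square of b] = y*z^2 - x*z - y
reduce: trace(b a b a b^2) = trace(b)*trace(a b a b^2) - trace(a b a b)   [square of b] = y^2*z^2 - x*y*z - y^2 - z^2 + 2
so trace(a b^2 a^2 b a b) = trace(a)*trace(b a b a b^2 a) - trace(b a b a b^2)   [square of a] = x*y*z^3 - x^2*z^2 - y^2*z^2 - x*y*z + x^2 + y^2 + z^2 - 2
trace(a b a^2) = trace(a)*trace(a b a) - trace(a b)   [square of a] = x^2*z - x*y - z
trace(b a^2 b^2 a) = trace(b)*trace(a b a^2 b) - trace(a b a^2)   [square of b] = x*y*z^2 - x^2*z - y^2*z + z
reduce: trace(b^2) = trace(b)*trace(b) - trace(1)   [square of b] = y^2 - 2
trace(b a^2 b) = trace(a)*trace(b^2 a) - trace(b^2)   [square of a] = x*y*z - x^2 - y^2 + 2
reduce: trace(b a^2 b^2) = trace(b)*trace(b a^2 b) - trace(b a^2)   [square of b] = x*y^2*z - x^2*y - y^3 - x*z + 3*y
trace(a b^2 a^2 b a) = trace(a)*trace(b a^2 b^2 a) - trace(b a^2 b^2)   [square of a] = x^2*y*z^2 - x^3*z - 2*x*y^2*z + x^2*y + y^3 + 2*x*z - 3*y
reduce: trace(a b^2 a b^2 a^2 b) = trace(b)*trace(a b^2 a^2 b a b) - trace(a b^2 a^2 b a)   [square of b] = x*y^2*z^3 - 2*x^2*y*z^2 - y^3*z^2 + x^3*z + x*y^2*z + y*z^2 - 2*x*z + y
reduce: trace(b^2 a b^2 a) = trace(b)*trace(a b^2 a b) - trace(a b^2 a)   [square of b] = y^2*z^2 - 2*x*y*z + x^2 - 2
reduce: trace(b a b^2) = trace(b)*trace(b a b) - trace(b a)   [square of b] = y^2*z - x*y - z
trace(b^2 a b^2) = trace(b)*trace(b a b^2) - trace(b a b)   [square of b] = y^3*z - x*y^2 - 2*y*z + x
trace(b^2 a b^2 a^2) = trace(a)*trace(b^2 a b^2 a) - trace(b^2 a b^2)   [square of a] = x*y^2*z^2 - 2*x^2*y*z - y^3*z + x^3 + x*y^2 + 2*y*z - 3*x
reduce: trace(a b^2 a b^2 a^2) = trace(a)*trace(b^2 a b^2 a^2) - trace(b^2 a b^2 a)   [square of a] = x^2*y^2*z^2 - 2*x^3*y*z - x*y^3*z + x^4 + x^2*y^2 - y^2*z^2 + 4*x*y*z - 4*x^2 + 2
trace(b a b^2 a^2 b^2 a b) = trace(b)*trace(a b^2 a b^2 a^2 b) - trace(a b^2 a b^2 a^2)   [square of b] = x*y^3*z^3 - 3*x^2*y^2*z^2 - y^4*z^2 + 3*x^3*y*z + 2*x*y^3*z - x^4 - x^2*y^2 + 2*y^2*z^2 - 6*x*y*z + 4*x^2 + y^2 - 2
reduce: trace(a b a b a^2 b) = trace(a)*trace(b a b a b a) - trace(b a b a b)   [square of a] = x*z^3 - y*z^2 - 2*x*z + y
trace(a b a b a^2) = trace(a)*trace(a b a b a) - trace(a b a b)   [square of a] = x^2*z^2 - x*y*z - x^2 - z^2 + 2
trace(a^2 b^2 a b a b) = trace(b)*trace(a b a b a^2 b) - trace(a b a b a^2)   [square of b] = x*y*z^3 - x^2*z^2 - y^2*z^2 - x*y*z + x^2 + y^2 + z^2 - 2
so trace(a b a^3) = trace(a)*trace(b a^3) - trace(b a^2)   [square of a] = x^3*z - x^2*y - 2*x*z + y
trace(a^2 b^2 a b a) = trace(b)*trace(a b a^3 b) - trace(a b a^3)   [square of b] = x^2*y*z^2 - x^3*z - x*y^2*z - y*z^2 + 2*x*z + y
so trace(b a b^2 a^2 b^2 a) = trace(b)*trace(a^2 b^2 a b a b) - trace(a^2 b^2 a b a)   [square of b] = x*y^2*z^3 - 2*x^2*y*z^2 - y^3*z^2 + x^3*z + x^2*y + y^3 + 2*y*z^2 - 2*x*z - 3*y
trace(a b^2 a b^3 a b^2 a) = trace(b)*trace(b a b^2 a^2 b^2 a b) - trace(b a b^2 a^2 b^2 a)   [square of b] = x*y^4*z^3 - 3*x^2*y^3*z^2 - y^5*z^2 + 3*x^3*y^2*z + 2*x*y^4*z - x*y^2*z^3 - x^4*y - x^2*y^3 + 2*x^2*y*z^2 + 3*y^3*z^2 - x^3*z - 6*x*y^2*z + 3*x^2*y - 2*y*z^2 + 2*x*z + y
trace(a b a b a b a b) = trace(a b)*trace(a b a b a b) - trace(a^-1 b^-1 a^-1 b^-1)   [split at a repeated a] = z^4 - 4*z^2 + 2
trace(a b^2 a b a b a b) = trace(b)*trace(a b a b a b a b) - trace(a b a b a b a)   [square of b] = y*z^4 - x*z^3 - 3*y*z^2 + 2*x*z + y
so trace(a b^2 a b^2 a b a b) = trace(b)*trace(a b^2 a b a b a b) - trace(a b^2 a b a b a)   [square of b] = y^2*z^4 - 2*x*y*z^3 + x^2*z^2 - 2*y^2*z^2 + 3*x*y*z - x^2 - z^2 + 2
trace(a b a^2 b a) = trace(a)*trace(b a^2 b a) - trace(b a^2 b)   [square of a] = x^2*z^2 - 2*x*y*z + y^2 - 2
reduce: trace(a b^2 a b a^2 b) = trace(b)*trace(a b a^2 b a b) - trace(a b a^2 b a)   [square of b] = x*y*z^3 - x^2*z^2 - y^2*z^2 + 2
trace(a b^2 a b^2 a b a) = trace(b)*trace(a b^2 a b a^2 b) - trace(a b^2 a b a^2)   [square of b] = x*y^2*z^3 - 2*x^2*y*z^2 - y^3*z^2 + x^3*z + x*y^2*z + y*z^2 - 2*x*z + y
trace(a b^2 a b a b^2 a b^2) = trace(b)*trace(a b^2 a b^2 a b a b) - trace(a b^2 a b^2 a b a)   [square of b] = y^3*z^4 - 3*x*y^2*z^3 + 3*x^2*y*z^2 - y^3*z^2 - x^3*z + 2*x*y^2*z - x^2*y - 2*y*z^2 + 2*x*z + y
so trace(a b^2 a b a b^2 a b) = trace(b)*trace(a b a b^2 a b a b) - trace(a b a b^2 a b a)   [square of b] = y^2*z^4 - 2*x*y*z^3 + x^2*z^2 - 2*y^2*z^2 + 2*x*y*z + y^2 - 2
trace(a b^2 a b^3 a b^2 a b) = trace(b)*trace(a b^2 a b a b^2 a b^2) - trace(a b^2 a b a b^2 a b)   [square of b] = y^4*z^4 - 3*x*y^3*z^3 + 3*x^2*y^2*z^2 - y^4*z^2 - y^2*z^4 - x^3*y*z + 2*x*y^3*z + 2*x*y*z^3 - x^2*y^2 - x^2*z^2 + 2
reduce: trace(b^2 a b^3 a b^2 a b^-1 a) = trace(a b^2 a b^3 a b^2 a)*trace(b) - trace(a b^2 a b^3 a b^2 a b)   [inverse elimination on b] = x*y^5*z^3 - 3*x^2*y^4*z^2 - y^6*z^2 - y^4*z^4 + 3*x^3*y^3*z + 2*x*y^5*z + 2*x*y^3*z^3 - x^4*y^2 - x^2*y^4 - x^2*y^2*z^2 + 4*y^4*z^2 + y^2*z^4 - 8*x*y^3*z - 2*x*y*z^3 + 4*x^2*y^2 + x^2*z^2 - 2*y^2*z^2 + 2*x*y*z + y^2 - 2

x*y^5*z^3 - 3*x^2*y^4*z^2 - y^6*z^2 - y^4*z^4 + 3*x^3*y^3*z + 2*x*y^5*z + 2*x*y^3*z^3 - x^4*y^2 - x^2*y^4 - x^2*y^2*z^2 + 4*y^4*z^2 + y^2*z^4 - 8*x*y^3*z - 2*x*y*z^3 + 4*x^2*y^2 + x^2*z^2 - 2*y^2*z^2 + 2*x*y*z + y^2 - 2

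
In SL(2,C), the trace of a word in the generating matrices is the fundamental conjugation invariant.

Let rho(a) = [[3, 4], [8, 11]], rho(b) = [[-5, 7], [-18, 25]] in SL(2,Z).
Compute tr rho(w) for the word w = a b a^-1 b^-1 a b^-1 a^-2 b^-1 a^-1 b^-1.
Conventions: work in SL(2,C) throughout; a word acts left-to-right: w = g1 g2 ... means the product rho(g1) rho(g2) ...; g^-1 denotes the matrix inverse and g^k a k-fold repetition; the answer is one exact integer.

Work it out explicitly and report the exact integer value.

rho(a) = [[3, 4], [8, 11]]
... * rho(b) = [[-5, 7], [-18, 25]]  ->  [[-87, 121], [-238, 331]]
... * rho(a^-1) = [[11, -4], [-8, 3]]  ->  [[-1925, 711], [-5266, 1945]]
... * rho(b^-1) = [[25, -7], [18, -5]]  ->  [[-35327, 9920], [-96640, 27137]]
... * rho(a) = [[3, 4], [8, 11]]  ->  [[-26621, -32188], [-72824, -88053]]
... * rho(b^-1) = [[25, -7], [18, -5]]  ->  [[-1244909, 347287], [-3405554, 950033]]
... * rho(a^-1) = [[11, -4], [-8, 3]]  ->  [[-16472295, 6021497], [-45061358, 16472315]]
... * rho(a^-1) = [[11, -4], [-8, 3]]  ->  [[-229367221, 83953671], [-627453458, 229662377]]
... * rho(b^-1) = [[25, -7], [18, -5]]  ->  [[-4223014447, 1185802192], [-11552413664, 3243862321]]
... * rho(a^-1) = [[11, -4], [-8, 3]]  ->  [[-55939576453, 20449464364], [-153027448872, 55941241619]]
... * rho(b^-1) = [[25, -7], [18, -5]]  ->  [[-1030399052773, 289329713351], [-2818743872658, 791485934009]]
tr = -1030399052773 + 791485934009 = -238913118764

-238913118764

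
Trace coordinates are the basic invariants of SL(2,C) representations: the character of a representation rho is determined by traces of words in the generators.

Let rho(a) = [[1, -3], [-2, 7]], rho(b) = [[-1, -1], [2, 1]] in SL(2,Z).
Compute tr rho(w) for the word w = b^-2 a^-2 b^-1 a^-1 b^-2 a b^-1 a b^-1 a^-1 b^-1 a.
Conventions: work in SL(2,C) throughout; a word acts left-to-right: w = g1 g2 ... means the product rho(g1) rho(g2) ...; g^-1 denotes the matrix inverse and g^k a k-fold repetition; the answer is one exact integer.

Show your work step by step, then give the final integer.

rho(b^-1) = [[1, 1], [-2, -1]]
... * rho(b^-1) = [[1, 1], [-2, -1]]  ->  [[-1, 0], [0, -1]]
... * rho(a^-1) = [[7, 3], [2, 1]]  ->  [[-7, -3], [-2, -1]]
... * rho(a^-1) = [[7, 3], [2, 1]]  ->  [[-55, -24], [-16, -7]]
... * rho(b^-1) = [[1, 1], [-2, -1]]  ->  [[-7, -31], [-2, -9]]
... * rho(a^-1) = [[7, 3], [2, 1]]  ->  [[-111, -52], [-32, -15]]
... * rho(b^-1) = [[1, 1], [-2, -1]]  ->  [[-7, -59], [-2, -17]]
... * rho(b^-1) = [[1, 1], [-2, -1]]  ->  [[111, 52], [32, 15]]
... * rho(a) = [[1, -3], [-2, 7]]  ->  [[7, 31], [2, 9]]
... * rho(b^-1) = [[1, 1], [-2, -1]]  ->  [[-55, -24], [-16, -7]]
... * rho(a) = [[1, -3], [-2, 7]]  ->  [[-7, -3], [-2, -1]]
... * rho(b^-1) = [[1, 1], [-2, -1]]  ->  [[-1, -4], [0, -1]]
... * rho(a^-1) = [[7, 3], [2, 1]]  ->  [[-15, -7], [-2, -1]]
... * rho(b^-1) = [[1, 1], [-2, -1]]  ->  [[-1, -8], [0, -1]]
... * rho(a) = [[1, -3], [-2, 7]]  ->  [[15, -53], [2, -7]]
tr = 15 + -7 = 8

8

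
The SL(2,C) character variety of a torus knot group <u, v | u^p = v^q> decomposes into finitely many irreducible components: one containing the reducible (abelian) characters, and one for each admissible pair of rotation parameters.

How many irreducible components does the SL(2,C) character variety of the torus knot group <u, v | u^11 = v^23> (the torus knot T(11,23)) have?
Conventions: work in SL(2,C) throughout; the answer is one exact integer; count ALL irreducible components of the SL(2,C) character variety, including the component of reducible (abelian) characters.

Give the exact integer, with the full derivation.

In the torus knot group T(11,23), u^11 = v^23 is central, so an irreducible representation sends it to +I or -I (Schur).
On an irreducible component, tr(u) is locked at 2*cos(pi*alpha/11) for some alpha in 1..10, and tr(v) at 2*cos(pi*beta/23) for some beta in 1..22.
u^11 = (-1)^alpha I and v^23 = (-1)^beta I must agree, so alpha and beta have equal parity.
Enumerate parity-matched pairs: 5*11 odd-odd plus 5*11 even-even gives 110.
Total: 110 irreducible-character components + 1 reducible (abelian) component = 111.

111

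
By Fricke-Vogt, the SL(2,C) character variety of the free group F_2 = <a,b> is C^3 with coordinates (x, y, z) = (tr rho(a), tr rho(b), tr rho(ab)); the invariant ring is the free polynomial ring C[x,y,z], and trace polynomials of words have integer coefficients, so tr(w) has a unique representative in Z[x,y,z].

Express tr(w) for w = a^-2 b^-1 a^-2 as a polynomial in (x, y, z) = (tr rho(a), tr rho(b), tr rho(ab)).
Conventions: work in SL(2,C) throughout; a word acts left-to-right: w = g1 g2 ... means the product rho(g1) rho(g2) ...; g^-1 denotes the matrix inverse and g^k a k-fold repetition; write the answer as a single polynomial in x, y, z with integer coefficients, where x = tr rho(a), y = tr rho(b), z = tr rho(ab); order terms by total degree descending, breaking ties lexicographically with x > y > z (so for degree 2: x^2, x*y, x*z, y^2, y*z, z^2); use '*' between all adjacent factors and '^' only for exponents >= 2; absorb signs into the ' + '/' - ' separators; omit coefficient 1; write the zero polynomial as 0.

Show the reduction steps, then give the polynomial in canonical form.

tr(a^-1) = tr(a) = x
tr(a^-2) = tr(a^-1)*tr(a) - tr(1)   [inverse elimination on a] = x^2 - 2
next, tr(b a^-1) = tr(b)*tr(a) - tr(b a)   [inverse elimination on a] = x*y - z
and tr(a^-2 b) = tr(b a^-1)*tr(a) - tr(b)   [inverse elimination on a] = x^2*y - x*z - y
tr(b^-1 a^-2) = tr(a^-2)*tr(b) - tr(a^-2 b)   [inverse elimination on b] = x*z - y
tr(a^-2 b^-1 a^-1) = tr(b^-1 a^-2)*tr(a) - tr(b^-1 a^-1)   [inverse elimination on a] = x^2*z - x*y - z
and tr(a^-2 b^-1 a^-2) = tr(a^-2 b^-1 a^-1)*tr(a) - tr(a^-2 b^-1)   [inverse elimination on a] = x^3*z - x^2*y - 2*x*z + y

x^3*z - x^2*y - 2*x*z + y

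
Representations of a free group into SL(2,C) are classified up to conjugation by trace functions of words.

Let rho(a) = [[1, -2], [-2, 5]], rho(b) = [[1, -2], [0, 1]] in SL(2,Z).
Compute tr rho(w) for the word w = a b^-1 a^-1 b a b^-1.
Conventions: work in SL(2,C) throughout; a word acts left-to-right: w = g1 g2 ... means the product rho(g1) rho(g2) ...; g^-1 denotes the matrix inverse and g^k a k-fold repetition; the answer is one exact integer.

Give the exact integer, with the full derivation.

rho(a) = [[1, -2], [-2, 5]]
... * rho(b^-1) = [[1, 2], [0, 1]]  ->  [[1, 0], [-2, 1]]
... * rho(a^-1) = [[5, 2], [2, 1]]  ->  [[5, 2], [-8, -3]]
... * rho(b) = [[1, -2], [0, 1]]  ->  [[5, -8], [-8, 13]]
... * rho(a) = [[1, -2], [-2, 5]]  ->  [[21, -50], [-34, 81]]
... * rho(b^-1) = [[1, 2], [0, 1]]  ->  [[21, -8], [-34, 13]]
tr = 21 + 13 = 34

34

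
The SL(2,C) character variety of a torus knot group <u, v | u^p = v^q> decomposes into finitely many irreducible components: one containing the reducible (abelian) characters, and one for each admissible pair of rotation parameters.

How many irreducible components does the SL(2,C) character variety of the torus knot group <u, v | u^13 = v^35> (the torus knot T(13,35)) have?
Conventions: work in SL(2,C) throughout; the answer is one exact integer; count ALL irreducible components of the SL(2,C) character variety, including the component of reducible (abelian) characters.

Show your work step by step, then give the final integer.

205

For T(13,35): irreducibility forces the central element u^13 = v^35 to one of +I, -I.
On an irreducible component, tr(u) is locked at 2*cos(pi*alpha/13) for some alpha in 1..12, and tr(v) at 2*cos(pi*beta/35) for some beta in 1..34.
The two central values (-1)^alpha I and (-1)^beta I must be the same matrix, so alpha and beta share a parity.
Enumerate parity-matched pairs: 6*17 odd-odd plus 6*17 even-even gives 204.
components with irreducible characters: 204; plus the single component of reducible (abelian) characters: total 205.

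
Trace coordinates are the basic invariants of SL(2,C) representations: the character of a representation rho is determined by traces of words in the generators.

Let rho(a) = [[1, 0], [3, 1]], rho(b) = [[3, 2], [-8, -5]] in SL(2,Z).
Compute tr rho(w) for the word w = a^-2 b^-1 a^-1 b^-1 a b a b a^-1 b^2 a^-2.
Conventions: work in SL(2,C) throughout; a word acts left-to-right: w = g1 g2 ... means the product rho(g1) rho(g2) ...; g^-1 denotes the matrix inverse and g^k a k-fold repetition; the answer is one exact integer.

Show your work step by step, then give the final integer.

rho(a^-1) = [[1, 0], [-3, 1]]
... * rho(a^-1) = [[1, 0], [-3, 1]]  ->  [[1, 0], [-6, 1]]
... * rho(b^-1) = [[-5, -2], [8, 3]]  ->  [[-5, -2], [38, 15]]
... * rho(a^-1) = [[1, 0], [-3, 1]]  ->  [[1, -2], [-7, 15]]
... * rho(b^-1) = [[-5, -2], [8, 3]]  ->  [[-21, -8], [155, 59]]
... * rho(a) = [[1, 0], [3, 1]]  ->  [[-45, -8], [332, 59]]
... * rho(b) = [[3, 2], [-8, -5]]  ->  [[-71, -50], [524, 369]]
... * rho(a) = [[1, 0], [3, 1]]  ->  [[-221, -50], [1631, 369]]
... * rho(b) = [[3, 2], [-8, -5]]  ->  [[-263, -192], [1941, 1417]]
... * rho(a^-1) = [[1, 0], [-3, 1]]  ->  [[313, -192], [-2310, 1417]]
... * rho(b) = [[3, 2], [-8, -5]]  ->  [[2475, 1586], [-18266, -11705]]
... * rho(b) = [[3, 2], [-8, -5]]  ->  [[-5263, -2980], [38842, 21993]]
... * rho(a^-1) = [[1, 0], [-3, 1]]  ->  [[3677, -2980], [-27137, 21993]]
... * rho(a^-1) = [[1, 0], [-3, 1]]  ->  [[12617, -2980], [-93116, 21993]]
tr = 12617 + 21993 = 34610

34610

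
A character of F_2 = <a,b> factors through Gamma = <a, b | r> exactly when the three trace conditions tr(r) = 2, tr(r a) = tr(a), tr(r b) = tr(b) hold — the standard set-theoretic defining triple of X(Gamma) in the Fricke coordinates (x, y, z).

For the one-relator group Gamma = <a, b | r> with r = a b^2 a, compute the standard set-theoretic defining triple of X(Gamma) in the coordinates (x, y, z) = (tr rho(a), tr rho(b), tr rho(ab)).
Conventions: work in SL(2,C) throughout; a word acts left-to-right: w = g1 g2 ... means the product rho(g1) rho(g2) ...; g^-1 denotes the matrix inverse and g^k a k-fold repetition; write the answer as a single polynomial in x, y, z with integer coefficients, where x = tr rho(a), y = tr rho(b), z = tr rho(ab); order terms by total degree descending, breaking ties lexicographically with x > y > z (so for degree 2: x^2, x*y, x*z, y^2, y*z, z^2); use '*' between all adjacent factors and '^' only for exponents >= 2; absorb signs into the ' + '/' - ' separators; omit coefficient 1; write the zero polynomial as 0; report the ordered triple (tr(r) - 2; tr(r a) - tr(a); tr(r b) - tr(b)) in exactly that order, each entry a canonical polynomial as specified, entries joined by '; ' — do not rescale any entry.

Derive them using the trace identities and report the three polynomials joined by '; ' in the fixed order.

reduce: trace(b^2 a) = trace(b)*trace(a b) - trace(a) = y*z - x
trace(b^2) = trace(b)*trace(b) - trace(1) = y^2 - 2
so trace(a b^2 a) = trace(a)*trace(b^2 a) - trace(b^2) = x*y*z - x^2 - y^2 + 2
trace(a b^2 a^2) = trace(a)*trace(a b^2 a) - trace(a b^2) = x^2*y*z - x^3 - x*y^2 - y*z + 3*x
reduce: trace(a b a b) = trace(b a)*trace(b a) - trace(1)   [split at repeated b] = z^2 - 2
so trace(a b a) = trace(a)*trace(b a) - trace(b) = x*z - y
trace(a b^2 a b) = trace(b)*trace(a b a b) - trace(a b a) = y*z^2 - x*z - y
assemble the triple (trace(r) - 2; trace(r a) - x; trace(r b) - y)

x*y*z - x^2 - y^2; x^2*y*z - x^3 - x*y^2 - y*z + 2*x; y*z^2 - x*z - 2*y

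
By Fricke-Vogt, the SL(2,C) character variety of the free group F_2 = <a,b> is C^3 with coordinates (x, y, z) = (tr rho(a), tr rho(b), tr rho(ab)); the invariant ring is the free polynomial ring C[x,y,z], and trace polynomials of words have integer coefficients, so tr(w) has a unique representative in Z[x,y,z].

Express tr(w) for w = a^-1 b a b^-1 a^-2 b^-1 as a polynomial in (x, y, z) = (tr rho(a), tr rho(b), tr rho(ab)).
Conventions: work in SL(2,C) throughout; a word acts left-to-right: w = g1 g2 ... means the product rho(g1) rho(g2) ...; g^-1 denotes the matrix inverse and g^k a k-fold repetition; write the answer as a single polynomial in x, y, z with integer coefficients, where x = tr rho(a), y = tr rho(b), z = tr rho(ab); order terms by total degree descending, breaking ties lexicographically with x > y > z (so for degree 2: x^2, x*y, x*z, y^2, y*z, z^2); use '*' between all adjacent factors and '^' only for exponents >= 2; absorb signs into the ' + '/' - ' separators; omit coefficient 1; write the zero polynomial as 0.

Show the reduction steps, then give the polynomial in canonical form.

trace(a^-1) = trace(a) = x
trace(b a b) = trace(b) * trace(a b) - trace(a)   [square of b] = y*z - x
trace(a b a b) = trace(a b) * trace(a b) - trace(1)   [split at a repeated a] = z^2 - 2
trace(a b a) = trace(a) * trace(b a) - trace(b)   [square of a] = x*z - y
trace(b a b a b) = trace(b) * trace(a b a b) - trace(a b a)   [square of b] = y*z^2 - x*z - y
trace(b a b a b a) = trace(b a) * trace(b a b a) - trace(b^-1 a^-1)   [split at a repeated b] = z^3 - 3*z
trace(a b a b a^-1 b) = trace(b a b a b) * trace(a) - trace(b a b a b a)   [inverse elimination on a] = x*y*z^2 - x^2*z - z^3 - x*y + 3*z
trace(b a b a^-1 b^-1 a) = trace(a b a b a^-1) * trace(b) - trace(a b a b a^-1 b)   [inverse elimination on b] = -x*y*z^2 + x^2*z + y^2*z + z^3 - 3*z
trace(a^-1 b^-1 a^-1 b a b) = trace(b a b a^-1 b^-1) * trace(a) - trace(b a b a^-1 b^-1 a)   [inverse elimination on a] = x*y*z^2 - x^2*z - y^2*z - z^3 + x*y + 3*z
trace(a^-1 b^-1 a^-1 b a b^-1) = trace(a^-1 b^-1 a^-1 b a) * trace(b) - trace(a^-1 b^-1 a^-1 b a b)   [inverse elimination on b] = -x*y*z^2 + x^2*z + y^2*z + z^3 - 3*z
trace(b a b^-1 a) = trace(a b a) * trace(b) - trace(a b a b)   [inverse elimination on b] = x*y*z - y^2 - z^2 + 2
trace(b^-1 a^-1 b a) = trace(b a b^-1) * trace(a) - trace(b a b^-1 a)   [inverse elimination on a] = -x*y*z + x^2 + y^2 + z^2 - 2
trace(b^-1 a^-1 b a b^-1) = trace(b^-1 a^-1 b a) * trace(b) - trace(b^-1 a^-1 b a b)   [inverse elimination on b] = -x*y^2*z + x^2*y + y^3 + y*z^2 - 3*y
trace(a^-1 b a b^-1 a^-2 b^-1) = trace(a^-1 b^-1 a^-1 b a b^-1) * trace(a) - trace(a^-1 b^-1 a^-1 b a b^-1 a)   [inverse elimination on a] = -x^2*y*z^2 + x^3*z + 2*x*y^2*z + x*z^3 - x^2*y - y^3 - y*z^2 - 3*x*z + 3*y

-x^2*y*z^2 + x^3*z + 2*x*y^2*z + x*z^3 - x^2*y - y^3 - y*z^2 - 3*x*z + 3*y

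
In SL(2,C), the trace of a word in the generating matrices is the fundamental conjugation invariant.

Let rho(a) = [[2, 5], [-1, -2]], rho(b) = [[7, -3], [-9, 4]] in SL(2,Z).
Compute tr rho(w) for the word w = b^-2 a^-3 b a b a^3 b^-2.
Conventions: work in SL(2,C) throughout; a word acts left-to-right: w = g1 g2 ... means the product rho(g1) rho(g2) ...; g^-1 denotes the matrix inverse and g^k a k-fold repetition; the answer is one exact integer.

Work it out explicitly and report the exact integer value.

rho(b^-1) = [[4, 3], [9, 7]]
... * rho(b^-1) = [[4, 3], [9, 7]]  ->  [[43, 33], [99, 76]]
... * rho(a^-1) = [[-2, -5], [1, 2]]  ->  [[-53, -149], [-122, -343]]
... * rho(a^-1) = [[-2, -5], [1, 2]]  ->  [[-43, -33], [-99, -76]]
... * rho(a^-1) = [[-2, -5], [1, 2]]  ->  [[53, 149], [122, 343]]
... * rho(b) = [[7, -3], [-9, 4]]  ->  [[-970, 437], [-2233, 1006]]
... * rho(a) = [[2, 5], [-1, -2]]  ->  [[-2377, -5724], [-5472, -13177]]
... * rho(b) = [[7, -3], [-9, 4]]  ->  [[34877, -15765], [80289, -36292]]
... * rho(a) = [[2, 5], [-1, -2]]  ->  [[85519, 205915], [196870, 474029]]
... * rho(a) = [[2, 5], [-1, -2]]  ->  [[-34877, 15765], [-80289, 36292]]
... * rho(a) = [[2, 5], [-1, -2]]  ->  [[-85519, -205915], [-196870, -474029]]
... * rho(b^-1) = [[4, 3], [9, 7]]  ->  [[-2195311, -1697962], [-5053741, -3908813]]
... * rho(b^-1) = [[4, 3], [9, 7]]  ->  [[-24062902, -18471667], [-55394281, -42522914]]
tr = -24062902 + -42522914 = -66585816

-66585816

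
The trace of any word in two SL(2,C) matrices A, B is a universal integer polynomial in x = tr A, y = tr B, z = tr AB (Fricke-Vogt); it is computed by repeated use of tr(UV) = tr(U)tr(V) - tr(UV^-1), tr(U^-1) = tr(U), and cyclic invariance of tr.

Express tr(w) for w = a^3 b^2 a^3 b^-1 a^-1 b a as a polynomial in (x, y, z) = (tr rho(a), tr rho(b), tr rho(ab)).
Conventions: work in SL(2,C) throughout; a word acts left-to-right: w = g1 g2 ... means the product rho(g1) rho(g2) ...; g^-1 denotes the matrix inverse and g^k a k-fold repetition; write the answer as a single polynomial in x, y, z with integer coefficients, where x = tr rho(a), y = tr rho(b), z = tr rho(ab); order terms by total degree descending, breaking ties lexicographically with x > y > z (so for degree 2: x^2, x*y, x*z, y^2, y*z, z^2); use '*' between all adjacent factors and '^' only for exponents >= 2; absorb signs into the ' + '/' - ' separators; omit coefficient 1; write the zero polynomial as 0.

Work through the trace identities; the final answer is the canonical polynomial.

-x^6*y^2*z^2 + 2*x^7*y*z + 2*x^5*y^3*z + x^5*y*z^3 - x^8 - 2*x^6*y^2 - x^6*z^2 - x^4*y^4 + 2*x^4*y^2*z^2 - 11*x^5*y*z - 5*x^3*y^3*z - 3*x^3*y*z^3 + 8*x^6 + 10*x^4*y^2 + 5*x^4*z^2 + 2*x^2*y^4 + 16*x^3*y*z + 3*x*y^3*z + 2*x*y*z^3 - 20*x^4 - 12*x^2*y^2 - 6*x^2*z^2 - y^4 - y^2*z^2 - 6*x*y*z + 16*x^2 + 4*y^2 + z^2 - 2

tr(b a b a) = tr(b a) * tr(b a) - tr(1) = z^2 - 2
tr(b a b) = tr(b) * tr(a b) - tr(a) = y*z - x
tr(b a^2 b a) = tr(a) * tr(b a b a) - tr(b a b) = x*z^2 - y*z - x
tr(a^2 b) = tr(a) * tr(b a) - tr(b) = x*z - y
tr(a^2) = tr(a) * tr(a) - tr(1) = x^2 - 2
tr(b a^2 b) = tr(b) * tr(a^2 b) - tr(a^2) = x*y*z - x^2 - y^2 + 2
tr(a^2 b a^2 b) = tr(a) * tr(b a^2 b a) - tr(b a^2 b) = x^2*z^2 - 2*x*y*z + y^2 - 2
tr(b a^3) = tr(a) * tr(a b a) - tr(a b) = x^2*z - x*y - z
tr(a^2 b a^2) = tr(a) * tr(b a^3) - tr(b a^2) = x^3*z - x^2*y - 2*x*z + y
tr(a b^2 a^2 b a) = tr(b) * tr(a^2 b a^2 b) - tr(a^2 b a^2) = x^2*y*z^2 - x^3*z - 2*x*y^2*z + x^2*y + y^3 + 2*x*z - 3*y
tr(a b^2 a^2 b) = tr(b) * tr(a^2 b a b) - tr(a^2 b a) = x*y*z^2 - x^2*z - y^2*z + z
tr(a^2 b^2 a^2 b a) = tr(a) * tr(a b^2 a^2 b a) - tr(a b^2 a^2 b) = x^3*y*z^2 - x^4*z - 2*x^2*y^2*z + x^3*y + x*y^3 - x*y*z^2 + 3*x^2*z + y^2*z - 3*x*y - z
tr(b a^4 b^2 a^2) = tr(a) * tr(a^2 b^2 a^2 b a) - tr(a^2 b^2 a^2 b) = x^4*y*z^2 - x^5*z - 2*x^3*y^2*z + x^4*y + x^2*y^3 - 2*x^2*y*z^2 + 4*x^3*z + 3*x*y^2*z - 4*x^2*y - y^3 - 3*x*z + 3*y
tr(b^2 a b a) = tr(b) * tr(a b a b) - tr(a b a) = y*z^2 - x*z - y
tr(b^2 a b) = tr(b) * tr(b a b) - tr(b a) = y^2*z - x*y - z
tr(a b a^2 b^2) = tr(a) * tr(b^2 a b a) - tr(b^2 a b) = x*y*z^2 - x^2*z - y^2*z + z
tr(b a^2 b^2 a^3) = tr(a) * tr(a b a^2 b^2 a) - tr(a b a^2 b^2) = x^3*y*z^2 - x^4*z - 2*x^2*y^2*z + x^3*y + x*y^3 - x*y*z^2 + 3*x^2*z + y^2*z - 3*x*y - z
tr(a^2 b^2 a^4 b) = tr(a) * tr(b a^2 b^2 a^3) - tr(b a^2 b^2 a^2) = x^4*y*z^2 - x^5*z - 2*x^3*y^2*z + x^4*y + x^2*y^3 - 2*x^2*y*z^2 + 4*x^3*z + 3*x*y^2*z - 4*x^2*y - y^3 - 3*x*z + 3*y
tr(b^2 a^3) = tr(a) * tr(b^2 a^2) - tr(b^2 a) = x^2*y*z - x^3 - x*y^2 - y*z + 3*x
tr(a^3 b^2 a) = tr(a) * tr(b^2 a^3) - tr(b^2 a^2) = x^3*y*z - x^4 - x^2*y^2 - 2*x*y*z + 4*x^2 + y^2 - 2
tr(a^4 b^2 a) = tr(a) * tr(a^3 b^2 a) - tr(a^3 b^2) = x^4*y*z - x^5 - x^3*y^2 - 3*x^2*y*z + 5*x^3 + 2*x*y^2 + y*z - 5*x
tr(a^2 b^2 a^4) = tr(a) * tr(a^4 b^2 a) - tr(a^4 b^2) = x^5*y*z - x^6 - x^4*y^2 - 4*x^3*y*z + 6*x^4 + 3*x^2*y^2 + 3*x*y*z - 9*x^2 - y^2 + 2
tr(a b^2 a^4 b^2 a) = tr(b) * tr(a^2 b^2 a^4 b) - tr(a^2 b^2 a^4) = x^4*y^2*z^2 - 2*x^5*y*z - 2*x^3*y^3*z + x^6 + 2*x^4*y^2 + x^2*y^4 - 2*x^2*y^2*z^2 + 8*x^3*y*z + 3*x*y^3*z - 6*x^4 - 7*x^2*y^2 - y^4 - 6*x*y*z + 9*x^2 + 4*y^2 - 2
tr(a b a^3 b) = tr(a) * tr(b a b a^2) - tr(b a b a) = x^2*z^2 - x*y*z - x^2 - z^2 + 2
tr(a^2 b^2 a b a) = tr(b) * tr(a b a^3 b) - tr(a b a^3) = x^2*y*z^2 - x^3*z - x*y^2*z - y*z^2 + 2*x*z + y
tr(a^4 b^2 a b) = tr(a) * tr(a^2 b^2 a b a) - tr(a^2 b^2 a b) = x^3*y*z^2 - x^4*z - x^2*y^2*z - 2*x*y*z^2 + 3*x^2*z + y^2*z + x*y - z
tr(a b^2 a^4 b^2) = tr(b) * tr(a^4 b^2 a b) - tr(a^4 b^2 a) = x^3*y^2*z^2 - 2*x^4*y*z - x^2*y^3*z + x^5 + x^3*y^2 - 2*x*y^2*z^2 + 6*x^2*y*z + y^3*z - 5*x^3 - x*y^2 - 2*y*z + 5*x
tr(b a^4 b^2 a^3 b) = tr(a) * tr(a b^2 a^4 b^2 a) - tr(a b^2 a^4 b^2) = x^5*y^2*z^2 - 2*x^6*y*z - 2*x^4*y^3*z + x^7 + 2*x^5*y^2 + x^3*y^4 - 3*x^3*y^2*z^2 + 10*x^4*y*z + 4*x^2*y^3*z - 7*x^5 - 8*x^3*y^2 - x*y^4 + 2*x*y^2*z^2 - 12*x^2*y*z - y^3*z + 14*x^3 + 5*x*y^2 + 2*y*z - 7*x
tr(a b a b a b) = tr(a b) * tr(a b a b) - tr(a^-1 b^-1) = z^3 - 3*z
tr(b^2 a b a b a) = tr(b) * tr(a b a b a b) - tr(a b a b a) = y*z^3 - x*z^2 - 2*y*z + x
tr(b^2 a b a b) = tr(b) * tr(a b a b^2) - tr(a b a b) = y^2*z^2 - x*y*z - y^2 - z^2 + 2
tr(b a b a^2 b^2 a) = tr(a) * tr(b^2 a b a b a) - tr(b^2 a b a b) = x*y*z^3 - x^2*z^2 - y^2*z^2 - x*y*z + x^2 + y^2 + z^2 - 2
tr(b a b a^2 b^2) = tr(b) * tr(b a b a^2 b) - tr(b a b a^2) = x*y^2*z^2 - x^2*y*z - y^3*z - x*z^2 + 2*y*z + x
tr(b a b a^2 b^2 a^2) = tr(a) * tr(b a b a^2 b^2 a) - tr(b a b a^2 b^2) = x^2*y*z^3 - x^3*z^2 - 2*x*y^2*z^2 + y^3*z + x^3 + x*y^2 + 2*x*z^2 - 2*y*z - 3*x
tr(b^2 a^3 b a b a^2) = tr(a) * tr(b a b a^2 b^2 a^2) - tr(b a b a^2 b^2 a) = x^3*y*z^3 - x^4*z^2 - 2*x^2*y^2*z^2 + x*y^3*z - x*y*z^3 + x^4 + x^2*y^2 + 3*x^2*z^2 + y^2*z^2 - x*y*z - 4*x^2 - y^2 - z^2 + 2
tr(a b a b a b a) = tr(a) * tr(b a b a b a) - tr(b a b a b) = x*z^3 - y*z^2 - 2*x*z + y
tr(a^3 b a b a b) = tr(a) * tr(a b a b a b a) - tr(a b a b a b) = x^2*z^3 - x*y*z^2 - 2*x^2*z - z^3 + x*y + 3*z
tr(a^3 b a b a) = tr(a) * tr(a^2 b a b a) - tr(a^2 b a b) = x^3*z^2 - x^2*y*z - x^3 - 2*x*z^2 + y*z + 3*x
tr(b^2 a^3 b a b a) = tr(b) * tr(a^3 b a b a b) - tr(a^3 b a b a) = x^2*y*z^3 - x^3*z^2 - x*y^2*z^2 - x^2*y*z - y*z^3 + x^3 + x*y^2 + 2*x*z^2 + 2*y*z - 3*x
tr(a^2 b^2 a^3 b a b a) = tr(a) * tr(b^2 a^3 b a b a^2) - tr(b^2 a^3 b a b a) = x^4*y*z^3 - x^5*z^2 - 2*x^3*y^2*z^2 + x^2*y^3*z - 2*x^2*y*z^3 + x^5 + x^3*y^2 + 4*x^3*z^2 + 2*x*y^2*z^2 + y*z^3 - 5*x^3 - 2*x*y^2 - 3*x*z^2 - 2*y*z + 5*x
tr(b a^4 b^2 a^3 b a) = tr(a) * tr(a^2 b^2 a^3 b a b a) - tr(a^2 b^2 a^3 b a b) = x^5*y*z^3 - x^6*z^2 - 2*x^4*y^2*z^2 + x^3*y^3*z - 3*x^3*y*z^3 + x^6 + x^4*y^2 + 5*x^4*z^2 + 4*x^2*y^2*z^2 - x*y^3*z + 2*x*y*z^3 - 6*x^4 - 3*x^2*y^2 - 6*x^2*z^2 - y^2*z^2 - x*y*z + 9*x^2 + y^2 + z^2 - 2
tr(a^-1 b a^4 b^2 a^3 b) = tr(b a^4 b^2 a^3 b) * tr(a) - tr(b a^4 b^2 a^3 b a) = x^6*y^2*z^2 - 2*x^7*y*z - 2*x^5*y^3*z - x^5*y*z^3 + x^8 + 2*x^6*y^2 + x^6*z^2 + x^4*y^4 - x^4*y^2*z^2 + 10*x^5*y*z + 3*x^3*y^3*z + 3*x^3*y*z^3 - 8*x^6 - 9*x^4*y^2 - 5*x^4*z^2 - x^2*y^4 - 2*x^2*y^2*z^2 - 12*x^3*y*z - 2*x*y*z^3 + 20*x^4 + 8*x^2*y^2 + 6*x^2*z^2 + y^2*z^2 + 3*x*y*z - 16*x^2 - y^2 - z^2 + 2
tr(a^3 b^2 a^3 b^-1 a^-1 b a) = tr(a^-1 b a^4 b^2 a^3) * tr(b) - tr(a^-1 b a^4 b^2 a^3 b) = -x^6*y^2*z^2 + 2*x^7*y*z + 2*x^5*y^3*z + x^5*y*z^3 - x^8 - 2*x^6*y^2 - x^6*z^2 - x^4*y^4 + 2*x^4*y^2*z^2 - 11*x^5*y*z - 5*x^3*y^3*z - 3*x^3*y*z^3 + 8*x^6 + 10*x^4*y^2 + 5*x^4*z^2 + 2*x^2*y^4 + 16*x^3*y*z + 3*x*y^3*z + 2*x*y*z^3 - 20*x^4 - 12*x^2*y^2 - 6*x^2*z^2 - y^4 - y^2*z^2 - 6*x*y*z + 16*x^2 + 4*y^2 + z^2 - 2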